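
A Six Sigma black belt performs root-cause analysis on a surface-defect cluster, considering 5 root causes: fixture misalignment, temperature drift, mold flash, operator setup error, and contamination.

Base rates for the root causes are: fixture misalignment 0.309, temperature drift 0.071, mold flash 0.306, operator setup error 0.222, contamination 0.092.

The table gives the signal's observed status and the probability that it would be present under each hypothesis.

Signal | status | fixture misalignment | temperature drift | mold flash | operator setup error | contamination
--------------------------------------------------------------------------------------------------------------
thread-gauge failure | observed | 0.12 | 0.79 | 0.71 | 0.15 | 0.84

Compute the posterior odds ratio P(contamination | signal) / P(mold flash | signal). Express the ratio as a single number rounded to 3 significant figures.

0.356

Unnormalized posterior weight (prior times the signal likelihood) for each of the two hypotheses:
  contamination: 0.092 × 0.84 = 0.07728
  mold flash: 0.306 × 0.71 = 0.21726
Posterior odds = 0.07728 / 0.21726 ≈ 0.356.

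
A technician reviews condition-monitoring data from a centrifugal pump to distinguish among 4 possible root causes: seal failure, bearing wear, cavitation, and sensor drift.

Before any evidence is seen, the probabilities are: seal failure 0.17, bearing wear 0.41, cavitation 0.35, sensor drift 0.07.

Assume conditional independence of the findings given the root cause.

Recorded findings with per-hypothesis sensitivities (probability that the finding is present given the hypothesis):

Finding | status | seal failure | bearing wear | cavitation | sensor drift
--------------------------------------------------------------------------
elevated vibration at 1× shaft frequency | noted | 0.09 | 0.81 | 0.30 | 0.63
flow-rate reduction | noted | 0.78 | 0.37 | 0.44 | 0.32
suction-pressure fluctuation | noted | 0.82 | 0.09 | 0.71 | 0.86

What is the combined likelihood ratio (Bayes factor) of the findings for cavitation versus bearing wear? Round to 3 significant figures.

The Bayes factor is the ratio of the joint likelihoods of the evidence pattern under the two hypotheses.
  cavitation: 0.30 × 0.44 × 0.71 = 0.09372
  bearing wear: 0.81 × 0.37 × 0.09 = 0.026973
Bayes factor = 0.09372 / 0.026973 ≈ 3.47

3.47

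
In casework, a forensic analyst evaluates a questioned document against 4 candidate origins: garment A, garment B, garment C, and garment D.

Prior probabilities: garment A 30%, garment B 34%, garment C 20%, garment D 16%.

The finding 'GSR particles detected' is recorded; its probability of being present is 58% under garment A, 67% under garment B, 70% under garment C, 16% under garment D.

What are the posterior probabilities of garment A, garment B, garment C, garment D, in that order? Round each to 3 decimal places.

0.307, 0.401, 0.247, 0.045

For each hypothesis, the unnormalized posterior weight is prior × likelihood:
  garment A: 0.30 × 0.58 = 0.174
  garment B: 0.34 × 0.67 = 0.2278
  garment C: 0.20 × 0.70 = 0.14
  garment D: 0.16 × 0.16 = 0.0256
Normalizing constant Z = 0.174 + 0.2278 + 0.14 + 0.0256 = 0.5674.
P(garment A | evidence) = 0.174 / 0.5674 ≈ 0.307
P(garment B | evidence) = 0.2278 / 0.5674 ≈ 0.401
P(garment C | evidence) = 0.14 / 0.5674 ≈ 0.247
P(garment D | evidence) = 0.0256 / 0.5674 ≈ 0.045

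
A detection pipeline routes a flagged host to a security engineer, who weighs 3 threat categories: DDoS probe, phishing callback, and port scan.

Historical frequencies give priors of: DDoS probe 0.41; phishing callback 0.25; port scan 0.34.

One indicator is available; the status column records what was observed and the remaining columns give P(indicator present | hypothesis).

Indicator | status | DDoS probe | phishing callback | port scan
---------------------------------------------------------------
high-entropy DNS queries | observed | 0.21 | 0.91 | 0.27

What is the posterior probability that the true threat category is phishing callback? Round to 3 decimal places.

For each hypothesis, the unnormalized posterior weight is prior × likelihood:
  DDoS probe: 0.41 × 0.21 = 0.0861
  phishing callback: 0.25 × 0.91 = 0.2275
  port scan: 0.34 × 0.27 = 0.0918
Normalizing constant Z = 0.0861 + 0.2275 + 0.0918 = 0.4054.
P(phishing callback | evidence) = 0.2275 / 0.4054 ≈ 0.561.

0.561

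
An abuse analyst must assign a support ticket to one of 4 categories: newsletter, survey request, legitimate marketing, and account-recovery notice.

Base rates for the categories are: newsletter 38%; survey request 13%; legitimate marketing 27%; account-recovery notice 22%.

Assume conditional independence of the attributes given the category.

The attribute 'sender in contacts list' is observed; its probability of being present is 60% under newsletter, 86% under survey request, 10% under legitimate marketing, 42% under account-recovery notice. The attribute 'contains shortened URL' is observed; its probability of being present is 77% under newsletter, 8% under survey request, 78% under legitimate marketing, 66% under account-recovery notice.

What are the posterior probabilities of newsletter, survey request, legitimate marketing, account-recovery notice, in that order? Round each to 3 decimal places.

Multiply each prior by the joint likelihood of the attribute pattern:
  newsletter: 0.38 × 0.60 × 0.77 = 0.17556
  survey request: 0.13 × 0.86 × 0.08 = 0.008944
  legitimate marketing: 0.27 × 0.10 × 0.78 = 0.02106
  account-recovery notice: 0.22 × 0.42 × 0.66 = 0.060984
The unnormalized weights sum to 0.26655.
P(newsletter | evidence) = 0.17556 / 0.26655 ≈ 0.659
P(survey request | evidence) = 0.008944 / 0.26655 ≈ 0.034
P(legitimate marketing | evidence) = 0.02106 / 0.26655 ≈ 0.079
P(account-recovery notice | evidence) = 0.060984 / 0.26655 ≈ 0.229

0.659, 0.034, 0.079, 0.229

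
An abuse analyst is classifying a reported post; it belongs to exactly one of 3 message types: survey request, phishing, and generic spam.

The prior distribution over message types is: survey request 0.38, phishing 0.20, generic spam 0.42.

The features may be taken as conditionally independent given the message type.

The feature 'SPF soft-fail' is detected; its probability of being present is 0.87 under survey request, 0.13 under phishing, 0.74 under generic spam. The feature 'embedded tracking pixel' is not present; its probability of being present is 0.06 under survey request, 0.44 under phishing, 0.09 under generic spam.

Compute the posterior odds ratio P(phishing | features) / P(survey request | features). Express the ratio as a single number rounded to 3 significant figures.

0.0469

Posterior odds equal prior odds times the likelihood ratio; only the two competing hypotheses matter (using 1 − P(present | H) for each absent feature).
  phishing: 0.20 × 0.13 × (1 − 0.44) = 0.01456
  survey request: 0.38 × 0.87 × (1 − 0.06) = 0.31076
Odds(phishing : survey request) = 0.01456 / 0.31076 ≈ 0.0469.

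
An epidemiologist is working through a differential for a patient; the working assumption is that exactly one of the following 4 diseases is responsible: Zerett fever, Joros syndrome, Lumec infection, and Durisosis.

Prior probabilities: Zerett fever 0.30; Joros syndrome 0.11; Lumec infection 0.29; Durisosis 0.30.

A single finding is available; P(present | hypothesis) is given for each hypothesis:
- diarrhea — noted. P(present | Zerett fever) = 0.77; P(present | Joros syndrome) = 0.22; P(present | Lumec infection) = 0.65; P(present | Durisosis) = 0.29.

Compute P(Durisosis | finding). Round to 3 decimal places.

0.164

For each hypothesis, the unnormalized posterior weight is prior × likelihood:
  Zerett fever: 0.30 × 0.77 = 0.231
  Joros syndrome: 0.11 × 0.22 = 0.0242
  Lumec infection: 0.29 × 0.65 = 0.1885
  Durisosis: 0.30 × 0.29 = 0.087
Normalizing constant Z = 0.231 + 0.0242 + 0.1885 + 0.087 = 0.5307.
P(Durisosis | evidence) = 0.087 / 0.5307 ≈ 0.164.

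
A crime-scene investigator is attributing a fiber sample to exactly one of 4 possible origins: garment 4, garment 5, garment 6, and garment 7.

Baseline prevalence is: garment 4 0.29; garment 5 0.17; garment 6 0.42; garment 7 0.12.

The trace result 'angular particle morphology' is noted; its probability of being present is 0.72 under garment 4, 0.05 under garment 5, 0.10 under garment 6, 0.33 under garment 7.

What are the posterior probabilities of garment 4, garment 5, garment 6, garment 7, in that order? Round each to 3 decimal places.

By Bayes' rule, the unnormalized weight for each hypothesis is prior × likelihood:
  garment 4: 0.29 × 0.72 = 0.2088
  garment 5: 0.17 × 0.05 = 0.0085
  garment 6: 0.42 × 0.10 = 0.042
  garment 7: 0.12 × 0.33 = 0.0396
Marginal likelihood of the evidence = 0.2989.
P(garment 4 | evidence) = 0.2088 / 0.2989 ≈ 0.699
P(garment 5 | evidence) = 0.0085 / 0.2989 ≈ 0.028
P(garment 6 | evidence) = 0.042 / 0.2989 ≈ 0.141
P(garment 7 | evidence) = 0.0396 / 0.2989 ≈ 0.132

0.699, 0.028, 0.141, 0.132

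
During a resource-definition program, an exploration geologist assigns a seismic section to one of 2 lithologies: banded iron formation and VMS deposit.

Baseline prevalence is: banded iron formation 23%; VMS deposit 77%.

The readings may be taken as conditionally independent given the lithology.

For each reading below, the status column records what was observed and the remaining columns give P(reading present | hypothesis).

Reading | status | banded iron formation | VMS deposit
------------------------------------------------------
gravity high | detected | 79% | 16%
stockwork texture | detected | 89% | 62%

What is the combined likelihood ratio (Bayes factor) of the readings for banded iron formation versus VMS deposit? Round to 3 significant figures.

The Bayes factor is the ratio of the joint likelihoods of the reading pattern under the two hypotheses.
  banded iron formation: 0.79 × 0.89 = 0.7031
  VMS deposit: 0.16 × 0.62 = 0.0992
Bayes factor = 0.7031 / 0.0992 ≈ 7.09

7.09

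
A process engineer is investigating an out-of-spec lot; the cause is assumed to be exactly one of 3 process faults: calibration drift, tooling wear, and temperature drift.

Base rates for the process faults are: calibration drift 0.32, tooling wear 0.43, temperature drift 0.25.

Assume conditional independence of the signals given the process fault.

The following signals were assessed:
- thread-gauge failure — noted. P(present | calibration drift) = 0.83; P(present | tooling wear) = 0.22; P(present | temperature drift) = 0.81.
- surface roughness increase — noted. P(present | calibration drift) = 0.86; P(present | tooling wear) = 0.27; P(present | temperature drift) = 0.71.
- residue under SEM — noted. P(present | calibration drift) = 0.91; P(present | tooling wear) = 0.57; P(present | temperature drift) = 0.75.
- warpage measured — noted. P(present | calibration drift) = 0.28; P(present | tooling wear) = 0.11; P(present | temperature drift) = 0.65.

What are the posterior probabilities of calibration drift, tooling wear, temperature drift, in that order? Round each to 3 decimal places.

For each hypothesis, the unnormalized posterior weight is prior × product of the signal likelihoods:
  calibration drift: 0.32 × 0.83 × 0.86 × 0.91 × 0.28 = 0.0582
  tooling wear: 0.43 × 0.22 × 0.27 × 0.57 × 0.11 = 0.0016015
  temperature drift: 0.25 × 0.81 × 0.71 × 0.75 × 0.65 = 0.07009
Marginal likelihood of the evidence = 0.12989.
P(calibration drift | evidence) = 0.0582 / 0.12989 ≈ 0.448
P(tooling wear | evidence) = 0.0016015 / 0.12989 ≈ 0.012
P(temperature drift | evidence) = 0.07009 / 0.12989 ≈ 0.540

0.448, 0.012, 0.540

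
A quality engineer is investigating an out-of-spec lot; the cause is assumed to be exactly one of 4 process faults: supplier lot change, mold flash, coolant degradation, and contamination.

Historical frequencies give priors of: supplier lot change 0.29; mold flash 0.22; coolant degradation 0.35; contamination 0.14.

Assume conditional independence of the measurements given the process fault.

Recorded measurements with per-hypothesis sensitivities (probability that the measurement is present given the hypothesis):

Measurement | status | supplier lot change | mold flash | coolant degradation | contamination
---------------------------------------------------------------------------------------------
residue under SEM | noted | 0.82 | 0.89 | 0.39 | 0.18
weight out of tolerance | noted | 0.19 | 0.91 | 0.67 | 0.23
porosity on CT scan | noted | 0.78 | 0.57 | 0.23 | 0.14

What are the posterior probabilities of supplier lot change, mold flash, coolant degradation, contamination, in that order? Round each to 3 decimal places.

0.222, 0.640, 0.133, 0.005

By Bayes' rule with conditional independence, the unnormalized weight for each hypothesis is prior × ∏ likelihoods:
  supplier lot change: 0.29 × 0.82 × 0.19 × 0.78 = 0.035242
  mold flash: 0.22 × 0.89 × 0.91 × 0.57 = 0.10156
  coolant degradation: 0.35 × 0.39 × 0.67 × 0.23 = 0.021035
  contamination: 0.14 × 0.18 × 0.23 × 0.14 = 0.00081144
The unnormalized weights sum to 0.15865.
P(supplier lot change | evidence) = 0.035242 / 0.15865 ≈ 0.222
P(mold flash | evidence) = 0.10156 / 0.15865 ≈ 0.640
P(coolant degradation | evidence) = 0.021035 / 0.15865 ≈ 0.133
P(contamination | evidence) = 0.00081144 / 0.15865 ≈ 0.005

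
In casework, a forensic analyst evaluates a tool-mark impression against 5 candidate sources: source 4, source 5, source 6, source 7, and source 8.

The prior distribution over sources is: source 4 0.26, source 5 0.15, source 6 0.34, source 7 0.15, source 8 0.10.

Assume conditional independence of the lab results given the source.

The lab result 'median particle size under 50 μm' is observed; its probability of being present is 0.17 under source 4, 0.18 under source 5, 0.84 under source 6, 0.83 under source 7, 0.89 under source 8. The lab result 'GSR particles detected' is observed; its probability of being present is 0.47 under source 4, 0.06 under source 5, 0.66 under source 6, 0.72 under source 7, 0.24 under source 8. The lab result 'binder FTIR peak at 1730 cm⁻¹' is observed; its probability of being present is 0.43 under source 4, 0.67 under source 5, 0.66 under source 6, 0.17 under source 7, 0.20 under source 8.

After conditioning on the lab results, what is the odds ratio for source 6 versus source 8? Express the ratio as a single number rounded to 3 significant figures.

29.1

Posterior odds equal prior odds times the likelihood ratio; only the two competing hypotheses matter.
  source 6: 0.34 × 0.84 × 0.66 × 0.66 = 0.12441
  source 8: 0.10 × 0.89 × 0.24 × 0.20 = 0.004272
Posterior odds = 0.12441 / 0.004272 ≈ 29.1.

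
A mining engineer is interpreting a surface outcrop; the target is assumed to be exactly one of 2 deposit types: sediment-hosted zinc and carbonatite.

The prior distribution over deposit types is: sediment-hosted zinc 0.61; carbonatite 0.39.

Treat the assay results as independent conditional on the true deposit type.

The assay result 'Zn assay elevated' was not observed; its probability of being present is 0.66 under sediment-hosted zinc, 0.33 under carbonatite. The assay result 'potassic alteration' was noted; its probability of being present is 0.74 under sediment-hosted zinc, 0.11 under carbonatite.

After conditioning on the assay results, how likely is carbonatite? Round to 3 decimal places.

0.158

By Bayes' rule with conditional independence, the unnormalized weight for each hypothesis is prior × ∏ likelihoods (using 1 − P(present | H) for each absent assay result):
  sediment-hosted zinc: 0.61 × (1 − 0.66) × 0.74 = 0.15348
  carbonatite: 0.39 × (1 − 0.33) × 0.11 = 0.028743
Marginal likelihood of the evidence = 0.18222.
P(carbonatite | evidence) = 0.028743 / 0.18222 ≈ 0.158.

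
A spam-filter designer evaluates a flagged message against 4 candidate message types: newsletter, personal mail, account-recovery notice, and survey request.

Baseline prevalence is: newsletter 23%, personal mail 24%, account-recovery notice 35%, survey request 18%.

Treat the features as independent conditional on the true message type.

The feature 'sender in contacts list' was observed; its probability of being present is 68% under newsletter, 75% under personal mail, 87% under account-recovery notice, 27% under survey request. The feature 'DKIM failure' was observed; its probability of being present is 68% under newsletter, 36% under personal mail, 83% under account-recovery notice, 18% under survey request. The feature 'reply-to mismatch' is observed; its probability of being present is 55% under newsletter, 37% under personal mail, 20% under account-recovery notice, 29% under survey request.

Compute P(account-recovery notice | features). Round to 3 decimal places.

0.373

By Bayes' rule with conditional independence, the unnormalized weight for each hypothesis is prior × ∏ likelihoods:
  newsletter: 0.23 × 0.68 × 0.68 × 0.55 = 0.058494
  personal mail: 0.24 × 0.75 × 0.36 × 0.37 = 0.023976
  account-recovery notice: 0.35 × 0.87 × 0.83 × 0.20 = 0.050547
  survey request: 0.18 × 0.27 × 0.18 × 0.29 = 0.0025369
Marginal likelihood of the evidence = 0.13555.
P(account-recovery notice | evidence) = 0.050547 / 0.13555 ≈ 0.373.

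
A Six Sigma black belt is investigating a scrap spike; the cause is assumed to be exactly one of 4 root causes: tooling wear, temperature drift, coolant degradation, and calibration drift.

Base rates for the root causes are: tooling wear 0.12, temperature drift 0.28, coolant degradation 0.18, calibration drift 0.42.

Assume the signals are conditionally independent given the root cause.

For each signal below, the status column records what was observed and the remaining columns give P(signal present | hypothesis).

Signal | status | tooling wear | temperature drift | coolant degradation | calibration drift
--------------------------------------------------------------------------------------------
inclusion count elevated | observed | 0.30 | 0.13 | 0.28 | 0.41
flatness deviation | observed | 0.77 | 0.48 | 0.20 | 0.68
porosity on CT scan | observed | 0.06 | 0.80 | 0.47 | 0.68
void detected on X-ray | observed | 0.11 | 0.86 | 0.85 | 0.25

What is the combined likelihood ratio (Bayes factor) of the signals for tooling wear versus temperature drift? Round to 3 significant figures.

The Bayes factor is the ratio of the joint likelihoods of the signal pattern under the two hypotheses.
  tooling wear: 0.30 × 0.77 × 0.06 × 0.11 = 0.0015246
  temperature drift: 0.13 × 0.48 × 0.80 × 0.86 = 0.042931
Bayes factor = 0.0015246 / 0.042931 ≈ 0.0355

0.0355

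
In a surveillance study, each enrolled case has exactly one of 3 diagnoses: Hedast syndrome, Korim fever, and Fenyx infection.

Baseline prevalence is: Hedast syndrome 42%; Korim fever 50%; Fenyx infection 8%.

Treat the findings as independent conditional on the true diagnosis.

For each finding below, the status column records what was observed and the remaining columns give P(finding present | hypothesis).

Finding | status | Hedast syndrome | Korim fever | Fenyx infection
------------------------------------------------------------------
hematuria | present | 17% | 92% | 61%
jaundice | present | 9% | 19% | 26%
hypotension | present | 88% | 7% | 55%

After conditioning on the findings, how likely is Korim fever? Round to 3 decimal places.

Multiply each prior by the joint likelihood of the evidence pattern:
  Hedast syndrome: 0.42 × 0.17 × 0.09 × 0.88 = 0.0056549
  Korim fever: 0.50 × 0.92 × 0.19 × 0.07 = 0.006118
  Fenyx infection: 0.08 × 0.61 × 0.26 × 0.55 = 0.0069784
The unnormalized weights sum to 0.018751.
P(Korim fever | evidence) = 0.006118 / 0.018751 ≈ 0.326.

0.326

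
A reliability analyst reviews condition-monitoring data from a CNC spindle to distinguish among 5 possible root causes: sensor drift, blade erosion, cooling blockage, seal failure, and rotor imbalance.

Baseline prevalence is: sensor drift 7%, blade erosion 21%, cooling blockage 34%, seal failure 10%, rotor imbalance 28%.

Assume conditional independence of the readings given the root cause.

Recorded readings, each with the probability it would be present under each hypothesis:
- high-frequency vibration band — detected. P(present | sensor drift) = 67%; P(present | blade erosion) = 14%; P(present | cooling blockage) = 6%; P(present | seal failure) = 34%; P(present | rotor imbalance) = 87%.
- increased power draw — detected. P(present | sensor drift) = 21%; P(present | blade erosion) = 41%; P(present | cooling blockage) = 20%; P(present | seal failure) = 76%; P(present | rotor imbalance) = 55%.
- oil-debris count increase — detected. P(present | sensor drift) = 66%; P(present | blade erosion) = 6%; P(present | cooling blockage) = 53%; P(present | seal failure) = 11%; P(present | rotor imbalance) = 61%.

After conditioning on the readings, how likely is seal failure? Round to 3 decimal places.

For each hypothesis, the unnormalized posterior weight is prior × product of the reading likelihoods:
  sensor drift: 0.07 × 0.67 × 0.21 × 0.66 = 0.0065003
  blade erosion: 0.21 × 0.14 × 0.41 × 0.06 = 0.00072324
  cooling blockage: 0.34 × 0.06 × 0.20 × 0.53 = 0.0021624
  seal failure: 0.10 × 0.34 × 0.76 × 0.11 = 0.0028424
  rotor imbalance: 0.28 × 0.87 × 0.55 × 0.61 = 0.081728
The unnormalized weights sum to 0.093956.
P(seal failure | evidence) = 0.0028424 / 0.093956 ≈ 0.030.

0.030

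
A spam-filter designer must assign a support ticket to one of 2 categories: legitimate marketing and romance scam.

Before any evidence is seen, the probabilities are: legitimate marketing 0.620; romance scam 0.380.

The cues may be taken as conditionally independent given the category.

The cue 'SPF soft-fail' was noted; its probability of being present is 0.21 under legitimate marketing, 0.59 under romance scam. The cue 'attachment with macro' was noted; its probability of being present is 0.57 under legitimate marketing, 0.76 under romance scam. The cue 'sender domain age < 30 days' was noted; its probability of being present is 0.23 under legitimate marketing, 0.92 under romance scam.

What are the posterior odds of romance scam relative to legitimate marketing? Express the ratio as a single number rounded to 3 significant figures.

Posterior odds equal prior odds times the likelihood ratio; only the two competing hypotheses matter.
  romance scam: 0.380 × 0.59 × 0.76 × 0.92 = 0.15676
  legitimate marketing: 0.620 × 0.21 × 0.57 × 0.23 = 0.017069
Posterior odds = 0.15676 / 0.017069 ≈ 9.18.

9.18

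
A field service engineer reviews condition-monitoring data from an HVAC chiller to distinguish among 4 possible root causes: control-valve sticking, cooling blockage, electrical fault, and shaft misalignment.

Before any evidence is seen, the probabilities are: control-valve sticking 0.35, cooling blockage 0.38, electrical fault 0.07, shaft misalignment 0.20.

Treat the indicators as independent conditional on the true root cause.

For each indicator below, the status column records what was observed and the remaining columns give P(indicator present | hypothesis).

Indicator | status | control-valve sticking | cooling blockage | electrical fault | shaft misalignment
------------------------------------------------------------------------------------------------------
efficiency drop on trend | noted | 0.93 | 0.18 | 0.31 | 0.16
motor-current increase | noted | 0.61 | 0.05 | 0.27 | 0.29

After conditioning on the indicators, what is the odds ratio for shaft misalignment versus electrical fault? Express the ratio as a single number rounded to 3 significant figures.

1.58

The normalizing constant cancels in an odds ratio, so compute prior × likelihood for the two hypotheses only:
  shaft misalignment: 0.20 × 0.16 × 0.29 = 0.00928
  electrical fault: 0.07 × 0.31 × 0.27 = 0.005859
Posterior odds = 0.00928 / 0.005859 ≈ 1.58.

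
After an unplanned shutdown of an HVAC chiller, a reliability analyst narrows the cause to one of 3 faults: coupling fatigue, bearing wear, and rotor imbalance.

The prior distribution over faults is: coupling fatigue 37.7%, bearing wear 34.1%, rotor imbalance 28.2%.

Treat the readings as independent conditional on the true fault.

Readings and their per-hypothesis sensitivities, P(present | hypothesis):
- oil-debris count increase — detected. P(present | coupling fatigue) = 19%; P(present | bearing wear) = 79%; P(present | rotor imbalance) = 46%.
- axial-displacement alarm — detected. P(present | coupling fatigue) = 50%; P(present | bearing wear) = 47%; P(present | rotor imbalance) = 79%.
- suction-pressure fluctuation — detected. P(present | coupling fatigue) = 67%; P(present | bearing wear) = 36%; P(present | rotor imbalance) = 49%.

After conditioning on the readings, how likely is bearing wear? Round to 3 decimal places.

0.381

Multiply each prior by the joint likelihood of the reading pattern:
  coupling fatigue: 0.377 × 0.19 × 0.50 × 0.67 = 0.023996
  bearing wear: 0.341 × 0.79 × 0.47 × 0.36 = 0.045581
  rotor imbalance: 0.282 × 0.46 × 0.79 × 0.49 = 0.050215
Normalizing constant Z = 0.023996 + 0.045581 + 0.050215 = 0.11979.
P(bearing wear | evidence) = 0.045581 / 0.11979 ≈ 0.381.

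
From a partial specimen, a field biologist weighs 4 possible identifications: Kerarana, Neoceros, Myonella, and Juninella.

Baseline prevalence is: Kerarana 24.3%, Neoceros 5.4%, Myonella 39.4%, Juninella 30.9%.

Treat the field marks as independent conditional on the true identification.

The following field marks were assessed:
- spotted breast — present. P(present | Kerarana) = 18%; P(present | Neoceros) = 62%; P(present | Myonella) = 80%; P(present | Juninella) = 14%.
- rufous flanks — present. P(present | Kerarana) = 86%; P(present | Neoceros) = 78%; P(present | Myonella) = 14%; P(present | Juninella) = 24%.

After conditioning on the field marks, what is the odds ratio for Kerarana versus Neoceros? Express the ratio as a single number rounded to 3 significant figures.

Posterior odds equal prior odds times the likelihood ratio; only the two competing hypotheses matter.
  Kerarana: 0.243 × 0.18 × 0.86 = 0.037616
  Neoceros: 0.054 × 0.62 × 0.78 = 0.026114
Odds(Kerarana : Neoceros) = 0.037616 / 0.026114 ≈ 1.44.

1.44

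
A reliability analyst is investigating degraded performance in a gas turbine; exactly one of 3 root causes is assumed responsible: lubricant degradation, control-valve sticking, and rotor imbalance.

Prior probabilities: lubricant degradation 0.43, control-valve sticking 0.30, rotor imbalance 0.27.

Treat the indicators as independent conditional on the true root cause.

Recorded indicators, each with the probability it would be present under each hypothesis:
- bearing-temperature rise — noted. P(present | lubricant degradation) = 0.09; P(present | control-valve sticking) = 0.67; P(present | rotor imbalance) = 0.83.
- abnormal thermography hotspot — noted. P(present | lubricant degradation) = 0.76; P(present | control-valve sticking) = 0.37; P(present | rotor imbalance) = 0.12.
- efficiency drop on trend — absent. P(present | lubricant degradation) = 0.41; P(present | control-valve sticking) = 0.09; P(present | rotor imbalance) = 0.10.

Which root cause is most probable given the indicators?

For each hypothesis, the unnormalized posterior weight is prior × product of the indicator likelihoods (using 1 − P(present | H) for each absent indicator):
  lubricant degradation: 0.43 × 0.09 × 0.76 × (1 − 0.41) = 0.017353
  control-valve sticking: 0.30 × 0.67 × 0.37 × (1 − 0.09) = 0.067677
  rotor imbalance: 0.27 × 0.83 × 0.12 × (1 − 0.10) = 0.024203
The unnormalized weights sum to 0.10923.
P(lubricant degradation | evidence) ≈ 0.017353 / 0.10923 ≈ 0.159
P(control-valve sticking | evidence) ≈ 0.067677 / 0.10923 ≈ 0.620
P(rotor imbalance | evidence) ≈ 0.024203 / 0.10923 ≈ 0.222
The largest is 0.620, so control-valve sticking is most probable.

control-valve sticking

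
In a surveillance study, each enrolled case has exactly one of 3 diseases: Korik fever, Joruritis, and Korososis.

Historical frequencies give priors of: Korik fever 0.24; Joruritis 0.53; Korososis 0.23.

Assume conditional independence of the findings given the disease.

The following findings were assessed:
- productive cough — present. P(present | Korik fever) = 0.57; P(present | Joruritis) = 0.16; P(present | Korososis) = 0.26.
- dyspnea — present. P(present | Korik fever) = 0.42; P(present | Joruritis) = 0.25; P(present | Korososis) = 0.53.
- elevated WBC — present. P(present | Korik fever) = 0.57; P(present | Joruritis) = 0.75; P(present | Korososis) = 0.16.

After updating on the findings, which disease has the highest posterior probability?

Korik fever

Multiply each prior by the joint likelihood of the evidence pattern:
  Korik fever: 0.24 × 0.57 × 0.42 × 0.57 = 0.03275
  Joruritis: 0.53 × 0.16 × 0.25 × 0.75 = 0.0159
  Korososis: 0.23 × 0.26 × 0.53 × 0.16 = 0.005071
The unnormalized weights sum to 0.053721.
P(Korik fever | evidence) ≈ 0.03275 / 0.053721 ≈ 0.610
P(Joruritis | evidence) ≈ 0.0159 / 0.053721 ≈ 0.296
P(Korososis | evidence) ≈ 0.005071 / 0.053721 ≈ 0.094
The largest is 0.610, so Korik fever is most probable.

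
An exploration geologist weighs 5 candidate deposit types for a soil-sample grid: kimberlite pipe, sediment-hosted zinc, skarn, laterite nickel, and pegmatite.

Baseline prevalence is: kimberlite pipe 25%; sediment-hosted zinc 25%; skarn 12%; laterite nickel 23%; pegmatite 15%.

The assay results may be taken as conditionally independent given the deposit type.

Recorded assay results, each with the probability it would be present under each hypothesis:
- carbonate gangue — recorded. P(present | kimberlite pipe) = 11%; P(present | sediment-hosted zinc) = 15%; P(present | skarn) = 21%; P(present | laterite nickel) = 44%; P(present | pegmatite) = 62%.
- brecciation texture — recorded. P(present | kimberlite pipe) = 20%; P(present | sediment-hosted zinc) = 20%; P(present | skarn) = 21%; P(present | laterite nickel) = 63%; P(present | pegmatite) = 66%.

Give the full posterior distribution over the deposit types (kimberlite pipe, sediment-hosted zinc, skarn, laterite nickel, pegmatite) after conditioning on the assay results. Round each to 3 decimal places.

By Bayes' rule with conditional independence, the unnormalized weight for each hypothesis is prior × ∏ likelihoods:
  kimberlite pipe: 0.25 × 0.11 × 0.20 = 0.0055
  sediment-hosted zinc: 0.25 × 0.15 × 0.20 = 0.0075
  skarn: 0.12 × 0.21 × 0.21 = 0.005292
  laterite nickel: 0.23 × 0.44 × 0.63 = 0.063756
  pegmatite: 0.15 × 0.62 × 0.66 = 0.06138
Normalizing constant Z = 0.0055 + 0.0075 + 0.005292 + 0.063756 + 0.06138 = 0.14343.
P(kimberlite pipe | evidence) = 0.0055 / 0.14343 ≈ 0.038
P(sediment-hosted zinc | evidence) = 0.0075 / 0.14343 ≈ 0.052
P(skarn | evidence) = 0.005292 / 0.14343 ≈ 0.037
P(laterite nickel | evidence) = 0.063756 / 0.14343 ≈ 0.445
P(pegmatite | evidence) = 0.06138 / 0.14343 ≈ 0.428

0.038, 0.052, 0.037, 0.445, 0.428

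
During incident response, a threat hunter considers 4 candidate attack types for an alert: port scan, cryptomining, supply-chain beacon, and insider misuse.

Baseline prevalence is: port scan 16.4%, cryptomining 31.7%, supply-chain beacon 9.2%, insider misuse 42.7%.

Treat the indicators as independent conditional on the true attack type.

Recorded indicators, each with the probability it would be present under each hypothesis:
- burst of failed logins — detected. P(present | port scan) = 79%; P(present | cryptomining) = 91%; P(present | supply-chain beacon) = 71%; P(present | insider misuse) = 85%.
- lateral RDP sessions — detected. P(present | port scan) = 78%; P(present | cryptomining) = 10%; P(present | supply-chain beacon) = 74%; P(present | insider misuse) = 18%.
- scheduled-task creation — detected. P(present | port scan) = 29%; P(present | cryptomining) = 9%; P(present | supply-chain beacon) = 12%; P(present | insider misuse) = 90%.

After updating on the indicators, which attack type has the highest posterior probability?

By Bayes' rule with conditional independence, the unnormalized weight for each hypothesis is prior × ∏ likelihoods:
  port scan: 0.164 × 0.79 × 0.78 × 0.29 = 0.029306
  cryptomining: 0.317 × 0.91 × 0.10 × 0.09 = 0.0025962
  supply-chain beacon: 0.092 × 0.71 × 0.74 × 0.12 = 0.0058004
  insider misuse: 0.427 × 0.85 × 0.18 × 0.90 = 0.058798
Normalizing constant Z = 0.029306 + 0.0025962 + 0.0058004 + 0.058798 = 0.096501.
P(port scan | evidence) ≈ 0.029306 / 0.096501 ≈ 0.304
P(cryptomining | evidence) ≈ 0.0025962 / 0.096501 ≈ 0.027
P(supply-chain beacon | evidence) ≈ 0.0058004 / 0.096501 ≈ 0.060
P(insider misuse | evidence) ≈ 0.058798 / 0.096501 ≈ 0.609
The largest is 0.609, so insider misuse is most probable.

insider misuse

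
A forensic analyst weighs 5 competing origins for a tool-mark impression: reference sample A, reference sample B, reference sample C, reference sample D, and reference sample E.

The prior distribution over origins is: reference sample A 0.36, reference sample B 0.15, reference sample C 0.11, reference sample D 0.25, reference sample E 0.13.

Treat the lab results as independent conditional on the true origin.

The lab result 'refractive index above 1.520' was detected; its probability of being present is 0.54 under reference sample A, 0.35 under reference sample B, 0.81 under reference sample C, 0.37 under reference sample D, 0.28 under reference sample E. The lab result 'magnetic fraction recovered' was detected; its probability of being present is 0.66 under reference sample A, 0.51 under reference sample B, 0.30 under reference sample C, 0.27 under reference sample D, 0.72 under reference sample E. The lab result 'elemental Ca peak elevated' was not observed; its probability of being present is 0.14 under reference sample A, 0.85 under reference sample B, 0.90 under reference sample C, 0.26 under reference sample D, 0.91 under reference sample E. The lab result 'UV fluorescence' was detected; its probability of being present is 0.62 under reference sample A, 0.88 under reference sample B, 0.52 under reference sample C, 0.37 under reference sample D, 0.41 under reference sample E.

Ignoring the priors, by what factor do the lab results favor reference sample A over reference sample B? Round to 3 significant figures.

Take the product of per-lab result likelihoods under each hypothesis (using 1 − P(present | H) for each absent lab result), then divide.
  reference sample A: 0.54 × 0.66 × (1 − 0.14) × 0.62 = 0.19003
  reference sample B: 0.35 × 0.51 × (1 − 0.85) × 0.88 = 0.023562
Bayes factor = 0.19003 / 0.023562 ≈ 8.07

8.07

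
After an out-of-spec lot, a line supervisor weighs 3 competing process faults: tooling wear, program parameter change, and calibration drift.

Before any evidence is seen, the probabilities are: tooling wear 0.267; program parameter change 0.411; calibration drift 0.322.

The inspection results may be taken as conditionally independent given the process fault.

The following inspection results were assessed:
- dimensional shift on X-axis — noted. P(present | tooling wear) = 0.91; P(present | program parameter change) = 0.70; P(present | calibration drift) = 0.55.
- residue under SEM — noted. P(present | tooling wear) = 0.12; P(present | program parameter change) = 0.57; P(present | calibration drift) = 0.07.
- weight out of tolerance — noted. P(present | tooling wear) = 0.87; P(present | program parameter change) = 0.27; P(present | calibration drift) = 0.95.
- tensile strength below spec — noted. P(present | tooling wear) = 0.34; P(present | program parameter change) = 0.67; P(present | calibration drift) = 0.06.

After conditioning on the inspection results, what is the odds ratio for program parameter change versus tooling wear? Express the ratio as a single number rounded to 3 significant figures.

The normalizing constant cancels in an odds ratio, so compute prior × likelihood for the two hypotheses only:
  program parameter change: 0.411 × 0.70 × 0.57 × 0.27 × 0.67 = 0.029666
  tooling wear: 0.267 × 0.91 × 0.12 × 0.87 × 0.34 = 0.0086245
Posterior odds = 0.029666 / 0.0086245 ≈ 3.44.

3.44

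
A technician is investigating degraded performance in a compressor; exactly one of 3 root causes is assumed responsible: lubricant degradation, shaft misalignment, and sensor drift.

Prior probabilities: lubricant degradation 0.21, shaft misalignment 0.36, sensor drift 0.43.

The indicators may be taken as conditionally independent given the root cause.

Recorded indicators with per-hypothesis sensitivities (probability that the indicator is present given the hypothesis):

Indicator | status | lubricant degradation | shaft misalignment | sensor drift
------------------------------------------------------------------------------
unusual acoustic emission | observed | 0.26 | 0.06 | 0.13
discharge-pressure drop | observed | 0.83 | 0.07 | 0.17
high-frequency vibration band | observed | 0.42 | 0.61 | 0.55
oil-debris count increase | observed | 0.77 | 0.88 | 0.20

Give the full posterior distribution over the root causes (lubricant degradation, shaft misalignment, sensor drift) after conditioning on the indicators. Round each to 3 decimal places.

By Bayes' rule with conditional independence, the unnormalized weight for each hypothesis is prior × ∏ likelihoods:
  lubricant degradation: 0.21 × 0.26 × 0.83 × 0.42 × 0.77 = 0.014656
  shaft misalignment: 0.36 × 0.06 × 0.07 × 0.61 × 0.88 = 0.00081164
  sensor drift: 0.43 × 0.13 × 0.17 × 0.55 × 0.20 = 0.0010453
The unnormalized weights sum to 0.016513.
P(lubricant degradation | evidence) = 0.014656 / 0.016513 ≈ 0.888
P(shaft misalignment | evidence) = 0.00081164 / 0.016513 ≈ 0.049
P(sensor drift | evidence) = 0.0010453 / 0.016513 ≈ 0.063

0.888, 0.049, 0.063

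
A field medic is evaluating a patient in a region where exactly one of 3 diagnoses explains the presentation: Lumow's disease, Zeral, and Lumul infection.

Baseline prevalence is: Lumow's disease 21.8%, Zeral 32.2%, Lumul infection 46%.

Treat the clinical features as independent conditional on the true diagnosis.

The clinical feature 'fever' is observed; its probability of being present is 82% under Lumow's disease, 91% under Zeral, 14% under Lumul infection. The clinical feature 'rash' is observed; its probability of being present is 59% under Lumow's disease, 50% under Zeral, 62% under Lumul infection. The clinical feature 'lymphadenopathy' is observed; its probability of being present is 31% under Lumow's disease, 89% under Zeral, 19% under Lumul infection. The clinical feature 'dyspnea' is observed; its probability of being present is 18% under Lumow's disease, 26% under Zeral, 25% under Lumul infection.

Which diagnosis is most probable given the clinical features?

For each hypothesis, the unnormalized posterior weight is prior × product of the clinical feature likelihoods:
  Lumow's disease: 0.218 × 0.82 × 0.59 × 0.31 × 0.18 = 0.0058851
  Zeral: 0.322 × 0.91 × 0.50 × 0.89 × 0.26 = 0.033902
  Lumul infection: 0.460 × 0.14 × 0.62 × 0.19 × 0.25 = 0.0018966
The unnormalized weights sum to 0.041684.
P(Lumow's disease | evidence) ≈ 0.0058851 / 0.041684 ≈ 0.141
P(Zeral | evidence) ≈ 0.033902 / 0.041684 ≈ 0.813
P(Lumul infection | evidence) ≈ 0.0018966 / 0.041684 ≈ 0.045
The largest is 0.813, so Zeral is most probable.

Zeral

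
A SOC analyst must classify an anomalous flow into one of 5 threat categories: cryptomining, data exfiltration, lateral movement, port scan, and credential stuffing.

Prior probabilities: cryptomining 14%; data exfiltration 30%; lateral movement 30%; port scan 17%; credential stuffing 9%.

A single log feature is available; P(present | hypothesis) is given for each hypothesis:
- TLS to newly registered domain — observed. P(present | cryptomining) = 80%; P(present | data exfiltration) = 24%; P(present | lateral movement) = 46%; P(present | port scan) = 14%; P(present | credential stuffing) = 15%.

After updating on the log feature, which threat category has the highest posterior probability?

For each hypothesis, the unnormalized posterior weight is prior × likelihood:
  cryptomining: 0.14 × 0.80 = 0.112
  data exfiltration: 0.30 × 0.24 = 0.072
  lateral movement: 0.30 × 0.46 = 0.138
  port scan: 0.17 × 0.14 = 0.0238
  credential stuffing: 0.09 × 0.15 = 0.0135
Normalizing constant Z = 0.112 + 0.072 + 0.138 + 0.0238 + 0.0135 = 0.3593.
P(cryptomining | evidence) ≈ 0.112 / 0.3593 ≈ 0.312
P(data exfiltration | evidence) ≈ 0.072 / 0.3593 ≈ 0.200
P(lateral movement | evidence) ≈ 0.138 / 0.3593 ≈ 0.384
P(port scan | evidence) ≈ 0.0238 / 0.3593 ≈ 0.066
P(credential stuffing | evidence) ≈ 0.0135 / 0.3593 ≈ 0.038
The largest is 0.384, so lateral movement is most probable.

lateral movement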